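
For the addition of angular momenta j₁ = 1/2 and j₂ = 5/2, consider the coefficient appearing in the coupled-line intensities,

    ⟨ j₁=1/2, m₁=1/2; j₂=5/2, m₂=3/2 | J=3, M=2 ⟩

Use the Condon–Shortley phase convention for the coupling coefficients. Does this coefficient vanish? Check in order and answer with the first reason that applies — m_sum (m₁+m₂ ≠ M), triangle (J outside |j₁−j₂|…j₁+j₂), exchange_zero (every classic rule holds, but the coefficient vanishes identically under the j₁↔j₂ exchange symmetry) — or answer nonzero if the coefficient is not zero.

m-sum: m₁+m₂ = 1/2+3/2 = 2, M = 2  ✓
triangle: |j₁−j₂| = 2 ≤ J = 3 ≤ j₁+j₂ = 3  ✓
exchange: j₁≠j₂ or m₁≠m₂ — the exchange symmetry imposes no constraint here
value check: CG = +√(5/6) = +0.912871 ≠ 0

nonzero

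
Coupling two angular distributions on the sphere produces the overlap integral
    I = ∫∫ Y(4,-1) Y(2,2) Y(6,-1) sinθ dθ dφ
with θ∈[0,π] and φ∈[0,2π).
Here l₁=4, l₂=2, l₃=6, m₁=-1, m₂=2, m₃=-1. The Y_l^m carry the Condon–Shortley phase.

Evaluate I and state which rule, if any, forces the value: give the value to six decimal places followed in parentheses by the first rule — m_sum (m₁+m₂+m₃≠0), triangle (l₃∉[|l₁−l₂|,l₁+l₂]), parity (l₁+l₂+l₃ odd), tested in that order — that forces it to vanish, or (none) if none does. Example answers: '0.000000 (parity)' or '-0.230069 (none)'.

-0.094091 (none)

m-sum 0 ✓  L=12 even ✓  2≤6≤6 ✓
Π(2lᵢ+1) = 9×5×13 = 585
triangle coeff Δ(4,2,6) = 1/6435
Σ_t [0,0]: t=0:+1/2304 = 1/2304
(3j)²=5/143 [(4 2 6; 0 0 0)], sign=+1
Σ_t [0,0]: t=0:+1/17280 = 1/17280
(3j)²=7/1287 [(4 2 6; -1 2 -1)], sign=-1
⇒ 4πI² = 175/1573
I = (-1)√(175/1573/(4π)) = -0.09409136
No selection rule forces the value: the integral is nonzero (none).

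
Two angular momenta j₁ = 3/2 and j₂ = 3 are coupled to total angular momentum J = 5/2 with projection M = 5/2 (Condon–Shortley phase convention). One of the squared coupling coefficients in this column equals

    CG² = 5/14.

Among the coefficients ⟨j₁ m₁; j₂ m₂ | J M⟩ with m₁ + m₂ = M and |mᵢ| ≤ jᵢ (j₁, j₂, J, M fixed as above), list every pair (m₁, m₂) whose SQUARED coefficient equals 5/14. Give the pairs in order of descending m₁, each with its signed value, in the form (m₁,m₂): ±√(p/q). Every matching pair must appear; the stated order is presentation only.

(1/2,2): −√(5/14)

Admissible pairs with m₁+m₂ = M = 5/2: (-1/2,3), (1/2,2), (3/2,1)
  (m₁,m₂)=(3/2,1): CG² = 3/28, CG = +√(3/28)
  (m₁,m₂)=(1/2,2): CG² = 5/14, CG = −√(5/14)   ← matches the target
  (m₁,m₂)=(-1/2,3): CG² = 15/28, CG = +√(15/28)
Pairs with CG² = 5/14: (1/2,2): −√(5/14)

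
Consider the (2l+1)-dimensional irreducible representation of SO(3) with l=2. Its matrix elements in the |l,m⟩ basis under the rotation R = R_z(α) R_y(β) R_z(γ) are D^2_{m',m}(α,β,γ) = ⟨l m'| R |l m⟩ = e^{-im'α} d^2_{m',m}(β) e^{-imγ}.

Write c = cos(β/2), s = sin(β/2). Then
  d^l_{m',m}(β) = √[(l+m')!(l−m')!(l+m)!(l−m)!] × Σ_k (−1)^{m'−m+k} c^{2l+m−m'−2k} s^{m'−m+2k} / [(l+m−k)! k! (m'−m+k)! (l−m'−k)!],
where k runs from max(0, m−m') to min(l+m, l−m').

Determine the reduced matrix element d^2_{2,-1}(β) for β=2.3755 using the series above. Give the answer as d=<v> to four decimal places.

d=-0.5965

d^2_{2,-1}(β=2.3755) via the finite sum:
Half-angle: c=0.373748, s=0.927530. N=√(24·1·1·6)=12.000000
k: max(0,(-1)−(2))=0 … min(2+(-1),2−(2))=0
  k=0: (−1)^3·12.0000/(6)·0.3737^1·0.9275^3 = -0.596476
d^2_{2,-1}(2.3755) = -0.596476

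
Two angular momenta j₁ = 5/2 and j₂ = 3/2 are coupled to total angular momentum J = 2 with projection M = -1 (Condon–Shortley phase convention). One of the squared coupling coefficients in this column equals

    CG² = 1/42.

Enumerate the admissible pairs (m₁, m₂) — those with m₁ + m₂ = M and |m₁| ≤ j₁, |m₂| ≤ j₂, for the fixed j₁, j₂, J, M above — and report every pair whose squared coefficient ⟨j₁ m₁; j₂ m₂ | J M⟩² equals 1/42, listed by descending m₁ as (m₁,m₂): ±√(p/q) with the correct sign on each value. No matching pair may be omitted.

(-3/2,1/2): +√(1/42)

Admissible pairs with m₁+m₂ = M = -1: (-5/2,3/2), (-3/2,1/2), (-1/2,-1/2), (1/2,-3/2)
  (m₁,m₂)=(1/2,-3/2): CG² = 9/28, CG = +√(9/28)
  (m₁,m₂)=(-1/2,-1/2): CG² = 25/84, CG = −√(25/84)
  (m₁,m₂)=(-3/2,1/2): CG² = 1/42, CG = +√(1/42)   ← matches the target
  (m₁,m₂)=(-5/2,3/2): CG² = 5/14, CG = +√(5/14)
Pairs with CG² = 1/42: (-3/2,1/2): +√(1/42)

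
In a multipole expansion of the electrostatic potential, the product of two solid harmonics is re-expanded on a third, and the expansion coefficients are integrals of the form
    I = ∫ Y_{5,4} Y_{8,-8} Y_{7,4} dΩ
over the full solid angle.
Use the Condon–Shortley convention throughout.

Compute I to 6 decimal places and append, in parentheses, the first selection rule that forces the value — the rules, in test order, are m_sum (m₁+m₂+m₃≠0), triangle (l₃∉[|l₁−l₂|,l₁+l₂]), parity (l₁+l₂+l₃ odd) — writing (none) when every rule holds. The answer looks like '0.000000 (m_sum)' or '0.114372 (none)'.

-0.125696 (none)

Rules hold: Σm=0, L=20 even, 3≤7≤13.
N = 11·17·15 = 2805
Δ = 6!·4!·10!/21! = 1/814773960
Racah Σ t=1..5: t=1:−1/87091200 t=2:+1/4976640 t=3:−1/2073600 t=4:+1/4976640 t=5:−1/87091200 = -1/9676800
⇒ 3j(5 8 7; 0 0 0)² = 360/46189, sgn +1
Racah Σ t=0..0: t=0:+1/15676416000 = 1/15676416000
⇒ 3j(5 8 7; 4 -8 4)² = 44/4845, sgn -1
4πI² = N·(3j₀)²·(3jₘ)² = 15840/79781
I = -1·√(0.198544/4π) = -0.12569642
No selection rule forces the value: the integral is nonzero (none).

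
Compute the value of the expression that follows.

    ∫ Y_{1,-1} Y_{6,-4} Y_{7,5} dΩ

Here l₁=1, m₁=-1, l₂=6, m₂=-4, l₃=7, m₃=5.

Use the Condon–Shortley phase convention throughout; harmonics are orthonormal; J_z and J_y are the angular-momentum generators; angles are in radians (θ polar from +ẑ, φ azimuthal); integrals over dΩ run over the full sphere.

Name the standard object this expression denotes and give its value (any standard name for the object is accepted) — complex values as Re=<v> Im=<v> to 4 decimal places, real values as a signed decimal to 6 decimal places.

Gaunt coefficient, -0.284256

This is a Gaunt coefficient — the integral of a triple product of spherical harmonics over the sphere.
Checks pass: Σm=0; 14 even; l₃=7∈[5,7].
(2·1+1)(2·6+1)(2·7+1) = 585
Δ: 0! 2! 12! / 15! → 1/1365
sum: t=0:+1/518400 = 1/518400
3j²(1 6 7; 0 0 0) = Δ·Π!·Σ² = 7/195  (sign -1)
sum: t=0:+1/14515200 = 1/14515200
3j²(1 6 7; -1 -4 5) = Δ·Π!·Σ² = 22/455  (sign +1)
combine: 4πI² = 585·7/195·22/455 = 66/65
take √, sign -1: I = -0.28425647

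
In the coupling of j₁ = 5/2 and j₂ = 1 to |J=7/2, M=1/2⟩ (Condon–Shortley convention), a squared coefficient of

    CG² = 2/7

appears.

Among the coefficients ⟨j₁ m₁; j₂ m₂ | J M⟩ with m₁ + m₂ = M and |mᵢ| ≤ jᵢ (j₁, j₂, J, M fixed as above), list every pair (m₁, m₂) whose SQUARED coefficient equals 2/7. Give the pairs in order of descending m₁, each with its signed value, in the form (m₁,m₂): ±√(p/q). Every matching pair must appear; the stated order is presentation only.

(-1/2,1): +√(2/7)

Admissible pairs with m₁+m₂ = M = 1/2: (-1/2,1), (1/2,0), (3/2,-1)
  (m₁,m₂)=(3/2,-1): CG² = 1/7, CG = +√(1/7)
  (m₁,m₂)=(1/2,0): CG² = 4/7, CG = +√(4/7)
  (m₁,m₂)=(-1/2,1): CG² = 2/7, CG = +√(2/7)   ← matches the target
Pairs with CG² = 2/7: (-1/2,1): +√(2/7)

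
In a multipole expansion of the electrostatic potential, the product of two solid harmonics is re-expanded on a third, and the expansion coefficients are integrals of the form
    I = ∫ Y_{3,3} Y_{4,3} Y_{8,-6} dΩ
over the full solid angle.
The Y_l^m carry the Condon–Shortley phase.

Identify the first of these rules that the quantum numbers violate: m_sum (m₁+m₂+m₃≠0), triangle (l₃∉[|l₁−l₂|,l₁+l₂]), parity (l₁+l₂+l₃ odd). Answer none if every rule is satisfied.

m₁+m₂+m₃ = 3 + 3 − 6 = 0  ✓
triangle: need |l₁−l₂| ≤ l₃ ≤ l₁+l₂ = [1,7]; l₃=8 is outside  ✗
parity: l₁+l₂+l₃ = 15 is odd

triangle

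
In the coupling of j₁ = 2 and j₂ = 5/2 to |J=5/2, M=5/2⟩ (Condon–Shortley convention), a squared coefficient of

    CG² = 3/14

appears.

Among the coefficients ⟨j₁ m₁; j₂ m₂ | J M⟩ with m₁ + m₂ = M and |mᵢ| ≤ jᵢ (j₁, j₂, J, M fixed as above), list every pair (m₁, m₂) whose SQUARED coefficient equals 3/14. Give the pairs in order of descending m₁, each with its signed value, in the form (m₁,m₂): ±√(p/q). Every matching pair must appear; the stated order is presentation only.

Admissible pairs with m₁+m₂ = M = 5/2: (0,5/2), (1,3/2), (2,1/2)
  (m₁,m₂)=(2,1/2): CG² = 3/14, CG = +√(3/14)   ← matches the target
  (m₁,m₂)=(1,3/2): CG² = 3/7, CG = −√(3/7)
  (m₁,m₂)=(0,5/2): CG² = 5/14, CG = +√(5/14)
Pairs with CG² = 3/14: (2,1/2): +√(3/14)

(2,1/2): +√(3/14)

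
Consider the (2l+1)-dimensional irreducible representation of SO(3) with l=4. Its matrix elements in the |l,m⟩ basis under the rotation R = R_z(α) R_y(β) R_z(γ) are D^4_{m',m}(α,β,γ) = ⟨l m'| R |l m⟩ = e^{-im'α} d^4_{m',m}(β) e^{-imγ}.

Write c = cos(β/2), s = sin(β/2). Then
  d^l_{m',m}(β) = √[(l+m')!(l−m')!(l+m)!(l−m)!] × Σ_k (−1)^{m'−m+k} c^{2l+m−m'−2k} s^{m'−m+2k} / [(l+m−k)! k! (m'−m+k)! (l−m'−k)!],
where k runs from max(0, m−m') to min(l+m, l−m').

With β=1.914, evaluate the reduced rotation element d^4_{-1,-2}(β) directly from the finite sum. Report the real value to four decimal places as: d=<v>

d=-0.3248

d^4_{-1,-2}(β=1.9140) via the finite sum:
Half-angle: c=0.575975, s=0.817467. N=√(6·120·2·720)=1018.233765
The bounds max(0,m−m')=0 and min(l+m,l−m')=2 give 3 terms
  k=0: (−1)^1·1018.2338/(240)·0.5760^7·0.8175^1 = -0.072934
  k=1: (−1)^2·1018.2338/(48)·0.5760^5·0.8175^3 = +0.734574
  k=2: (−1)^3·1018.2338/(72)·0.5760^3·0.8175^5 = -0.986456
d^4_{-1,-2}(1.9140) = -0.072934 +0.734574 -0.986456 = -0.324817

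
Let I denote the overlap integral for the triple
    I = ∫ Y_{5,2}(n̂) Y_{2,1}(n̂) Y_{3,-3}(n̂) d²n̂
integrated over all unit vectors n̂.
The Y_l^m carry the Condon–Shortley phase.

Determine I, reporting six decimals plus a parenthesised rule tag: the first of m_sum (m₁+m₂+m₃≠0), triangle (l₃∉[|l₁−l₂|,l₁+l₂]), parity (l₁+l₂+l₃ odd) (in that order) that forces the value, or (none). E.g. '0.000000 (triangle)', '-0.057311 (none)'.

m-sum 0 ✓  L=10 even ✓  3≤3≤7 ✓
Π(2lᵢ+1) = 11×5×7 = 385
triangle coeff Δ(5,2,3) = 1/2310
Σ_t [2,2]: t=2:+1/144 = 1/144
(3j)²=10/231 [(5 2 3; 0 0 0)], sign=-1
Σ_t [3,3]: t=3:−1/4320 = -1/4320
(3j)²=1/330 [(5 2 3; 2 1 -3)], sign=-1
⇒ 4πI² = 5/99
I = (+1)√(5/99/(4π)) = 0.06339609
No selection rule forces the value: the integral is nonzero (none).

0.063396 (none)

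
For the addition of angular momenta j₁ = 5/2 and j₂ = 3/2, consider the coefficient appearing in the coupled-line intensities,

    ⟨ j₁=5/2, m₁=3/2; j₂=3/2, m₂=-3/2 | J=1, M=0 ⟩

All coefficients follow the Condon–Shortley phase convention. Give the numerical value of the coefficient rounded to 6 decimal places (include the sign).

triangle: 3!*2!*0!/6! = 12/720
(j±m)!: 4!*1!*0!*3!*1!*1! = 144
prefactor² = (2J+1)*Δ*N² = 36/5
  k=0: +1/(0!*3!*1!*0!*1!*0!) = 1/6
Σ = 1/6  ⇒  CG² = 36/5*(1/6)² = 1/5
CG = +√(1/5) = +0.447214

+0.447214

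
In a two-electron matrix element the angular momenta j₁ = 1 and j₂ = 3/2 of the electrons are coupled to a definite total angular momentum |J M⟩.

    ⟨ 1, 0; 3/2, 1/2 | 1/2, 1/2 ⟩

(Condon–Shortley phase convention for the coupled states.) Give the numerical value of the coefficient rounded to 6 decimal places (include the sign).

√[2·2!0!1!/4! · 1!1!2!1!1!0!] = √(1/3)
  +(−1)^1/∏(1,1,0,1,0,0)! = -1  (running -1)
⟨..|..⟩ = √(1/3)·(-1) = -0.577350

−√(1/3) ≈ -0.577350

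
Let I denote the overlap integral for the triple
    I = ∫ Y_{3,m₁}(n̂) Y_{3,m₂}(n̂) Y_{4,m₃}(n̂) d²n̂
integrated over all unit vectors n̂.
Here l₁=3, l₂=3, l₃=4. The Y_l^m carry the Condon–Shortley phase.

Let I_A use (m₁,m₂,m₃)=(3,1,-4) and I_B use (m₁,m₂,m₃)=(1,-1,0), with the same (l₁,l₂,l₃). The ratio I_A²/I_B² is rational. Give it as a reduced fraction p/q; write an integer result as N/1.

Same 3,3,4: normalisation and zero-m 3j drop out of the ratio.
A: Δ: 2! 4! 4! / 11! → 1/34650; sum: t=0:+1/1152 = 1/1152; 3j²(3 3 4; 3 1 -4) = Δ·Π!·Σ² = 1/33  (sign +1)
B: Δ: 2! 4! 4! / 11! → 1/34650; sum: t=0:+1/32 t=1:−1/36 t=2:+1/1152 = 5/1152; 3j²(3 3 4; 1 -1 0) = Δ·Π!·Σ² = 1/1386  (sign +1)
I_A²/I_B² = (1/33)/(1/1386) = 42/1

42/1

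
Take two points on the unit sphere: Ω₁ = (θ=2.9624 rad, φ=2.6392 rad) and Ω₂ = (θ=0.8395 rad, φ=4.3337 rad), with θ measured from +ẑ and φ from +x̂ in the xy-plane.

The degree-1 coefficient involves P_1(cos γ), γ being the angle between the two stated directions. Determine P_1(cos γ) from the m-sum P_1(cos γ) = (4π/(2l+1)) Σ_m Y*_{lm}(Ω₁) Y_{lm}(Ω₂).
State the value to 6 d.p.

Term-by-term m-sum for l=1 (normalisation 4π/3 = 4.188790):
  m=-1: (-0.053970+0.029652i) × (-0.095071+0.238935i) = -0.001954-0.015714i  (running Σ = -0.001954-0.015714i)
  m=0: (-0.480779-0.000000i) × (+0.326306+0.000000i) = -0.156881-0.000000i  (running Σ = -0.158835-0.015714i)
  m=1: (+0.053970+0.029652i) × (+0.095071+0.238935i) = -0.001954+0.015714i  (running Σ = -0.160789+0.000000i)
Accumulated sum -0.160789+0.000000i; after 4π/(2l+1) scaling, -0.673511+0.000000i ⇒ P_1 = -0.673511

-0.673511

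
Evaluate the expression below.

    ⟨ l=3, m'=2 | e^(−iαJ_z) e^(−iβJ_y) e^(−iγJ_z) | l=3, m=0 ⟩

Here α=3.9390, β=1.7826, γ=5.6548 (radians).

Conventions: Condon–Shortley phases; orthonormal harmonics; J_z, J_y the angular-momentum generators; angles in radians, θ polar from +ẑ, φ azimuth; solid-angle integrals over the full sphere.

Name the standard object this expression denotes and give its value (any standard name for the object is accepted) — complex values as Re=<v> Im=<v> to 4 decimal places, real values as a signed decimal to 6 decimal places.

Wigner D-matrix element, Re=0.0066 Im=0.2751

This is a Wigner D-matrix element — the rotation-matrix element ⟨l m'| R(α,β,γ) |l m⟩ in the angular-momentum basis.
Split into d^3_{2,0}(β=1.7826) × two z-phases.
c=cos(1.782600/2)=0.628401, s=sin(1.782600/2)=0.777889; N=√[120·1·6·6]=65.726707
Admissible k: 0..1 (factorial args all ≥0)
  k=0: (−1)^2·65.7267/(12)·0.6284^4·0.7779^2 = +0.516826
  k=1: (−1)^3·65.7267/(12)·0.6284^2·0.7779^4 = -0.791965
d^3_{2,0}(1.7826) = +0.516826 -0.791965 = -0.275139
Attach z-rotation phases: D = e^{-i(2)(3.9390)}·(-0.275139)·e^{-i(0)(5.6548)} = +0.006608+0.275059i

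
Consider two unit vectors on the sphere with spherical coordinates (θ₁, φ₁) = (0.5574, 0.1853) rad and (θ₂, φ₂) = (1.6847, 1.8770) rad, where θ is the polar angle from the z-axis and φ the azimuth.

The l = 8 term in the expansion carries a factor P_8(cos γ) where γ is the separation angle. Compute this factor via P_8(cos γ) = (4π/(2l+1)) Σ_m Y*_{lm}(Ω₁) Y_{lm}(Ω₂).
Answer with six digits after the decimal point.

Expand P_8 via completeness: Σ_{m} conj(Y_{8,m}) at Ω₁ times Y_{8,m} at Ω₂ —
  term(m=-8) = 0.00088 - 0.00127j   from Y*(Ω₁)=0.00028 + 0.00315j, Y(Ω₂)=-0.37676 - 0.31220j
  term(m=-7) = -0.00340 - 0.00301j   from Y*(Ω₁)=0.00548 + 0.01952j, Y(Ω₂)=-0.18819 + 0.12132j
  term(m=-6) = 0.01766 - 0.01565j   from Y*(Ω₁)=0.03582 + 0.07248j, Y(Ω₂)=-0.07684 - 0.28157j
  term(m=-5) = -0.03182 - 0.04607j   from Y*(Ω₁)=0.13395 + 0.17831j, Y(Ω₂)=-0.25086 - 0.00998j
  term(m=-4) = 0.08341 - 0.04381j   from Y*(Ω₁)=0.31240 + 0.28593j, Y(Ω₂)=0.07545 - 0.20929j
  term(m=-3) = -0.04558 - 0.12010j   from Y*(Ω₁)=0.41968 + 0.26072j, Y(Ω₂)=-0.20664 - 0.15781j
  term(m=-2) = 0.03353 - 0.00827j   from Y*(Ω₁)=0.16928 + 0.06577j, Y(Ω₂)=0.15560 - 0.10931j
  term(m=-1) = 0.01079 + 0.08884j   from Y*(Ω₁)=-0.33463 - 0.06273j, Y(Ω₂)=-0.07924 - 0.25064j
  term(m=+0) = -0.05553 + 0.00000j   from Y*(Ω₁)=-0.30780 + 0.00000j, Y(Ω₂)=0.18041 + 0.00000j
  term(m=+1) = 0.01079 - 0.08884j   from Y*(Ω₁)=0.33463 - 0.06273j, Y(Ω₂)=0.07924 - 0.25064j
  term(m=+2) = 0.03353 + 0.00827j   from Y*(Ω₁)=0.16928 - 0.06577j, Y(Ω₂)=0.15560 + 0.10931j
  term(m=+3) = -0.04558 + 0.12010j   from Y*(Ω₁)=-0.41968 + 0.26072j, Y(Ω₂)=0.20664 - 0.15781j
  term(m=+4) = 0.08341 + 0.04381j   from Y*(Ω₁)=0.31240 - 0.28593j, Y(Ω₂)=0.07545 + 0.20929j
  term(m=+5) = -0.03182 + 0.04607j   from Y*(Ω₁)=-0.13395 + 0.17831j, Y(Ω₂)=0.25086 - 0.00998j
  term(m=+6) = 0.01766 + 0.01565j   from Y*(Ω₁)=0.03582 - 0.07248j, Y(Ω₂)=-0.07684 + 0.28157j
  term(m=+7) = -0.00340 + 0.00301j   from Y*(Ω₁)=-0.00548 + 0.01952j, Y(Ω₂)=0.18819 + 0.12132j
  term(m=+8) = 0.00088 + 0.00127j   from Y*(Ω₁)=0.00028 - 0.00315j, Y(Ω₂)=-0.37676 + 0.31220j
Total Σ_m = 0.07540 + 0.00000j. Multiply by 0.739198: 0.05574 + 0.00000j. P_8(cos γ) = 0.055737

0.055737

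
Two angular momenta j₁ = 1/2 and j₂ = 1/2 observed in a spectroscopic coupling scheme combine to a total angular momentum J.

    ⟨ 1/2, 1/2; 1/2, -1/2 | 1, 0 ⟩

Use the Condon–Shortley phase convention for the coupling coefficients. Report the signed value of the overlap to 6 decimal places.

+√(1/2) = +0.707107

√[3·0!1!1!/3! · 1!0!0!1!1!1!] = √(1/2)
  +(−1)^0/∏(0,0,0,0,1,1)! = 1  (running 1)
⟨..|..⟩ = √(1/2)·(1) = +0.707107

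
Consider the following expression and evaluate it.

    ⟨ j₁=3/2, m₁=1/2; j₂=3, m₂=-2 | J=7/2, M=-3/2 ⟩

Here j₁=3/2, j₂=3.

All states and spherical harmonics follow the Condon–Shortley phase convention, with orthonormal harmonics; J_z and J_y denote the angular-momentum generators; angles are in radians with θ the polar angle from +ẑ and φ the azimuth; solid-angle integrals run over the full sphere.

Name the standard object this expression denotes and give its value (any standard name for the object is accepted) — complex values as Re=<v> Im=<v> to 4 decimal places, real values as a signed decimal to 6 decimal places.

Clebsch–Gordan coefficient, +√(3/7) ≈ +0.654654

This is a Clebsch–Gordan (vector-coupling) coefficient.
√[8·1!2!5!/9! · 2!1!1!5!2!5!] = √(6400/21)
  +(−1)^0/∏(0,1,1,1,1,4)! = 1/24  (running 1/24)
  +(−1)^1/∏(1,0,0,0,2,5)! = -1/240  (running 3/80)
⟨..|..⟩ = √(6400/21)·(3/80) = +0.654654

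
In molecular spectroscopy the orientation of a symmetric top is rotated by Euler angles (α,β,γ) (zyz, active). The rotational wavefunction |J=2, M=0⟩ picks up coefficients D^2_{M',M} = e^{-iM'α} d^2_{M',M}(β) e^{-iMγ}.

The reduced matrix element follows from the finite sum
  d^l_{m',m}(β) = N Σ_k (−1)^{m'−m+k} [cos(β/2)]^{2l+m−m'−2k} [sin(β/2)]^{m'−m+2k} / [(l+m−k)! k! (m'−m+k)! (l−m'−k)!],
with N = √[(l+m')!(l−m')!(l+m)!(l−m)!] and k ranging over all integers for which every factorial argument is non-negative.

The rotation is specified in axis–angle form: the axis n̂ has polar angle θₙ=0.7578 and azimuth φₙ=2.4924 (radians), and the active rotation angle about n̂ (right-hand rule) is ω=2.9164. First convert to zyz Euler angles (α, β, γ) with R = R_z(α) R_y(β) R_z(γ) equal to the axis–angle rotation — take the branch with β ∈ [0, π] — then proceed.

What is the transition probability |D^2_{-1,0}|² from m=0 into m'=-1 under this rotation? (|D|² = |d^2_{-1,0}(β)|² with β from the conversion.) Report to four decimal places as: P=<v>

P=0.0067

Axis–angle → zyz. n̂ = (sinθₙcosφₙ, sinθₙsinφₙ, cosθₙ) = (-0.547504, +0.415518, +0.726350), ω = 2.9164.
R = I cosω + sinω [n̂]ₓ + (1−cosω) n̂n̂ᵀ gives
  R = [-0.382798, -0.611441, -0.692535; -0.287062, -0.633800, +0.718257; -0.878101, +0.473748, +0.067096]
β = atan2(√(R₁₃²+R₂₃²), R₃₃) = 1.503650; α = atan2(R₂₃, R₁₃) mod 2π = 2.337965; γ = atan2(R₃₂, −R₃₁) mod 2π = 0.494757
D^2_{-1,0}(2.3380,1.5036,0.4948) = e^{-i·-1·2.3380}·d^2_{-1,0}(1.5036)·e^{-i·0·0.4948}. Compute d first:
c=cos(1.503650/2)=0.730444, s=sin(1.503650/2)=0.682973; N=√[1·6·2·2]=4.898979
The bounds max(0,m−m')=1 and min(l+m,l−m')=2 give 2 terms
  k=1: (−1)^0·4.8990/(2)·0.7304^3·0.6830^1 = +0.651988
  k=2: (−1)^1·4.8990/(2)·0.7304^1·0.6830^3 = -0.569997
d^2_{-1,0}(1.5036) = +0.651988 -0.569997 = +0.081991
|D^2_{-1,0}|² = |d^2_{-1,0}(β)|² = (+0.081991)² = 0.006722 (the z-rotation phases have unit modulus)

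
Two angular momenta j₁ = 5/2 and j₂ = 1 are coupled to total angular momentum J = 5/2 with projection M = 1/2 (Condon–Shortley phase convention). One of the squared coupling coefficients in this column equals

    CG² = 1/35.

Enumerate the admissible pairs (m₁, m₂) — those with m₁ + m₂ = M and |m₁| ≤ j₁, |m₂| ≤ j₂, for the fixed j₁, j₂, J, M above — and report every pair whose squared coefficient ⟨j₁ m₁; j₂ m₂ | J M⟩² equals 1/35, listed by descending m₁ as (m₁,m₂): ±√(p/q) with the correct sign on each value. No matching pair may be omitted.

(1/2,0): +√(1/35)

Admissible pairs with m₁+m₂ = M = 1/2: (-1/2,1), (1/2,0), (3/2,-1)
  (m₁,m₂)=(3/2,-1): CG² = 16/35, CG = +√(16/35)
  (m₁,m₂)=(1/2,0): CG² = 1/35, CG = +√(1/35)   ← matches the target
  (m₁,m₂)=(-1/2,1): CG² = 18/35, CG = −√(18/35)
Pairs with CG² = 1/35: (1/2,0): +√(1/35)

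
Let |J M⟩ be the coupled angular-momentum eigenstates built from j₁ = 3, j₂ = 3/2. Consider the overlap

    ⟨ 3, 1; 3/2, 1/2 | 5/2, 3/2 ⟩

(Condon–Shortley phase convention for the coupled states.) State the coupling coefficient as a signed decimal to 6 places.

√[6·2!4!1!/8! · 4!2!2!1!4!1!] = √(576/35)
  +(−1)^1/∏(1,1,1,1,3,0)! = -1/6  (running -1/6)
  +(−1)^2/∏(2,0,0,0,4,1)! = 1/48  (running -7/48)
⟨..|..⟩ = √(576/35)·(-7/48) = -0.591608

-0.591608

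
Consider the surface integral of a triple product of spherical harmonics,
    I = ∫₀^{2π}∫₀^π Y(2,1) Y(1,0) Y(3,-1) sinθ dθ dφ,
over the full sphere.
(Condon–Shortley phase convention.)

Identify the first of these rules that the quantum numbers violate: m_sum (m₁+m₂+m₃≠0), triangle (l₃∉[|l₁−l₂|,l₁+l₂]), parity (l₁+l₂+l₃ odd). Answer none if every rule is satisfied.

Σmᵢ = 0  ✓
l₃∈[|l₁−l₂|,l₁+l₂]=[1,3], have l₃=3  ✓
Σlᵢ = 6 ⇒ even  ✓

none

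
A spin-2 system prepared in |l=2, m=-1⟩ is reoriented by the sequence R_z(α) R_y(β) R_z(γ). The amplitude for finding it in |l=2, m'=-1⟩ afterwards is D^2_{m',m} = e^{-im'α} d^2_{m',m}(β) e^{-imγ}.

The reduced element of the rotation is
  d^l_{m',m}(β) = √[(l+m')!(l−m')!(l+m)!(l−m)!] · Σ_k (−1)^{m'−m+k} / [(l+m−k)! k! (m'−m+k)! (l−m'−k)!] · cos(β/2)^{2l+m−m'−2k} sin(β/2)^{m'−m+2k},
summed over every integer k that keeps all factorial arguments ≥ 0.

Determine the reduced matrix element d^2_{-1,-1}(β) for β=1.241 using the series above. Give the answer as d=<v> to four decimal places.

d=-0.2332

d^2_{-1,-1}(β=1.2410) via the finite sum:
c=cos(1.241000/2)=0.813588, s=sin(1.241000/2)=0.581442; N=√[1·6·1·6]=6.000000
k∈{0,1} keeps every argument non-negative
  k=0: (−1)^0·6.0000/(6)·0.8136^4·0.5814^0 = +0.438145
  k=1: (−1)^1·6.0000/(2)·0.8136^2·0.5814^2 = -0.671341
d^2_{-1,-1}(1.2410) = +0.438145 -0.671341 = -0.233196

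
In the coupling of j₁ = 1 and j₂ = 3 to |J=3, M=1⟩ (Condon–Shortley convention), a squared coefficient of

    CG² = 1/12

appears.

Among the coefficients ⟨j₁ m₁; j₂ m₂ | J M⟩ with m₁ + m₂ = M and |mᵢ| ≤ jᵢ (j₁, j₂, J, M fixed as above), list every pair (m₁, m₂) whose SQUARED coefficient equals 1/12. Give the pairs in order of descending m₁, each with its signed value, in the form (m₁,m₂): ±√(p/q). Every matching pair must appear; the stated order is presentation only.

(0,1): −√(1/12)

Admissible pairs with m₁+m₂ = M = 1: (-1,2), (0,1), (1,0)
  (m₁,m₂)=(1,0): CG² = 1/2, CG = +√(1/2)
  (m₁,m₂)=(0,1): CG² = 1/12, CG = −√(1/12)   ← matches the target
  (m₁,m₂)=(-1,2): CG² = 5/12, CG = −√(5/12)
Pairs with CG² = 1/12: (0,1): −√(1/12)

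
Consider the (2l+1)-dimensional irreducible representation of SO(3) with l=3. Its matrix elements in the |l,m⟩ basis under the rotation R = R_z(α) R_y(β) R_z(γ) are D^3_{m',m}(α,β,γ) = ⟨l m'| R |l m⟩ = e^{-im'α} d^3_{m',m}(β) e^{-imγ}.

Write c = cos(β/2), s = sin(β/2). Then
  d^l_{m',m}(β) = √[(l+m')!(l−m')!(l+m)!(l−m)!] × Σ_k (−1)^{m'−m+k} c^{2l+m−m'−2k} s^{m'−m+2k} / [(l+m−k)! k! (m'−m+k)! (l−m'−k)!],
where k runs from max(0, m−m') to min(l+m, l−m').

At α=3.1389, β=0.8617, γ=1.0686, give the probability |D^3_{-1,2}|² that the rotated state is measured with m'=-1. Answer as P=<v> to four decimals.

P=0.0955

First d^3_{-1,2}(β=0.8617), then the phase factors e^{-i(-1)α} and e^{-i(2)γ}:
c=cos(0.861700/2)=0.908611, s=sin(0.861700/2)=0.417643; N=√[2·24·120·1]=75.894664
The bounds max(0,m−m')=3 and min(l+m,l−m')=4 give 2 terms
  k=3: (−1)^0·75.8947/(12)·0.9086^3·0.4176^3 = +0.345605
  k=4: (−1)^1·75.8947/(24)·0.9086^1·0.4176^5 = -0.036509
d^3_{-1,2}(0.8617) = +0.345605 -0.036509 = +0.309096
|D^3_{-1,2}|² = |d^3_{-1,2}(β)|² = (+0.309096)² = 0.095540 (the z-rotation phases have unit modulus)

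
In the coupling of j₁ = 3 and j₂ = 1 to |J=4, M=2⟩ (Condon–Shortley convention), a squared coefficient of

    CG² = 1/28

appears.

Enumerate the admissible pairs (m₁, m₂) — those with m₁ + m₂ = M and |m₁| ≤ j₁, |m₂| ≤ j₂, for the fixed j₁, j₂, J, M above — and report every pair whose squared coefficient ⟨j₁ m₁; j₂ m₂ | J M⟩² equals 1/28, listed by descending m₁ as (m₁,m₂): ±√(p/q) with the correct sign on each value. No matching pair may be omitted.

(3,-1): +√(1/28)

Admissible pairs with m₁+m₂ = M = 2: (1,1), (2,0), (3,-1)
  (m₁,m₂)=(3,-1): CG² = 1/28, CG = +√(1/28)   ← matches the target
  (m₁,m₂)=(2,0): CG² = 3/7, CG = +√(3/7)
  (m₁,m₂)=(1,1): CG² = 15/28, CG = +√(15/28)
Pairs with CG² = 1/28: (3,-1): +√(1/28)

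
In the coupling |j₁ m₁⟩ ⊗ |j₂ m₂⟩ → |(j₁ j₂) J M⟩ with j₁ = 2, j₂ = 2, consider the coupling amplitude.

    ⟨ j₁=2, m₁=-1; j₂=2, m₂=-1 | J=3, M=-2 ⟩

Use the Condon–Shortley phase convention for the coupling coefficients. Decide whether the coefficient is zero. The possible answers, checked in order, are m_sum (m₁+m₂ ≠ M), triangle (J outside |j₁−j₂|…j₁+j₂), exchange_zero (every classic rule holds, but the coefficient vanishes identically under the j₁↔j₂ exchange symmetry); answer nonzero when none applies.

m-sum: m₁+m₂ = -1+(-1) = -2, M = -2  ✓
triangle: |j₁−j₂| = 0 ≤ J = 3 ≤ j₁+j₂ = 4  ✓
exchange: j₁=j₂ and m₁=m₂, and (−1)^(j₁+j₂−J) = (−1)^1 = −1 forces ⟨j₁m₁;j₂m₂|JM⟩ = −⟨j₂m₂;j₁m₁|JM⟩ = −⟨j₁m₁;j₂m₂|JM⟩ ⇒ the coefficient vanishes identically
Racah sum check: Σ_k collapses to 0 ⇒ CG = 0

exchange_zero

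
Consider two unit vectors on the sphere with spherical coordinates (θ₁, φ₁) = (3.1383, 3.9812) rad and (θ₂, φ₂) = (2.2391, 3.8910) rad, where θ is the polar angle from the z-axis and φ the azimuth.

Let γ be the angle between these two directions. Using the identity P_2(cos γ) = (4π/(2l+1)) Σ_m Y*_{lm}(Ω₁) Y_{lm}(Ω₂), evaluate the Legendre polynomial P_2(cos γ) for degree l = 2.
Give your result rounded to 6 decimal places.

Addition theorem: P_2(cos γ) = (4π/5) Σ_m Y*_{lm}(Ω₁) Y_{lm}(Ω₂), m = −2…2:
  [-2]  conj(Y_{2,-2})(Ω₁) = -0.000000+0.000004i ; Y_{2,-2}(Ω₂) = +0.017114-0.237339i ; Δ = +0.000001+0.000000i
  [-1]  conj(Y_{2,-1})(Ω₁) = +0.001699+0.001893i ; Y_{2,-1}(Ω₂) = +0.275069-0.255949i ; Δ = +0.000952+0.000086i
  [+0]  conj(Y_{2,0})(Ω₁) = +0.630773-0.000000i ; Y_{2,0}(Ω₂) = +0.047914+0.000000i ; Δ = +0.030223+0.000000i
  [+1]  conj(Y_{2,1})(Ω₁) = -0.001699+0.001893i ; Y_{2,1}(Ω₂) = -0.275069-0.255949i ; Δ = +0.000952-0.000086i
  [+2]  conj(Y_{2,2})(Ω₁) = -0.000000-0.000004i ; Y_{2,2}(Ω₂) = +0.017114+0.237339i ; Δ = +0.000001-0.000000i
Σ over m = +0.032128-0.000000i; ×(4π/5) → +0.080748-0.000000i. Real part: 0.080748

0.080748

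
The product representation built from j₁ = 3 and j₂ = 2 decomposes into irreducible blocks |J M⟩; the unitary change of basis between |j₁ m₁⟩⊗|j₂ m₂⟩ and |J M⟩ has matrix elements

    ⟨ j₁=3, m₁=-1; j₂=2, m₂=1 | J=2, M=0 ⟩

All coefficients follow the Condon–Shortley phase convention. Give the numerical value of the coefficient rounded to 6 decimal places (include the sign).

j₁+j₂−J=3  J+j₁−j₂=3  J−j₁+j₂=1  j₁+j₂+J+1=8
(j₁±m₁, j₂±m₂, J±M) = (2,4,3,1,2,2)
P² = 36/7
sum k=2..3:
  [2] +1/4 = 1/4
  [3] −1/12 = -1/12
S = 1/6
C² = P²·S² = 1/7 ; C = +0.377964

+0.377964  (= +√(1/7))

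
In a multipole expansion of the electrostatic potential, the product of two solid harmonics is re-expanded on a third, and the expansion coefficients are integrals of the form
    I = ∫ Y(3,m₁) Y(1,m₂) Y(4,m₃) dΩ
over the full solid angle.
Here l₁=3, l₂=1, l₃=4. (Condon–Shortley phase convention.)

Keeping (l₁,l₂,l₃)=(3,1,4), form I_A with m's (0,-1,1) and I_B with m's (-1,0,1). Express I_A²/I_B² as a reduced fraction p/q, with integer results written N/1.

l's match ⇒ only the (l;m) 3-j factors differ between A and B.
A: triangle coeff Δ(3,1,4) = 1/252; Σ_t [0,0]: t=0:+1/72 = 1/72; (3j)²=5/126 [(3 1 4; 0 -1 1)], sign=-1
B: triangle coeff Δ(3,1,4) = 1/252; Σ_t [0,0]: t=0:+1/48 = 1/48; (3j)²=5/84 [(3 1 4; -1 0 1)], sign=-1
I_A²/I_B² = (5/126)/(5/84) = 2/3

2/3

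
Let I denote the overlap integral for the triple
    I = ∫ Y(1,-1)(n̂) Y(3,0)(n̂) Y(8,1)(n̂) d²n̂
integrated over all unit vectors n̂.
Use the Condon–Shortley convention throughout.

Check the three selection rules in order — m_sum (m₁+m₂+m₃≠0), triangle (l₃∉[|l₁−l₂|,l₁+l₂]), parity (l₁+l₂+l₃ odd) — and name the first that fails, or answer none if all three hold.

Σmᵢ = 0  ✓
l₃∈[|l₁−l₂|,l₁+l₂]=[2,4] required, l₃=8 fails  ✗
Σlᵢ = 12 ⇒ even

triangle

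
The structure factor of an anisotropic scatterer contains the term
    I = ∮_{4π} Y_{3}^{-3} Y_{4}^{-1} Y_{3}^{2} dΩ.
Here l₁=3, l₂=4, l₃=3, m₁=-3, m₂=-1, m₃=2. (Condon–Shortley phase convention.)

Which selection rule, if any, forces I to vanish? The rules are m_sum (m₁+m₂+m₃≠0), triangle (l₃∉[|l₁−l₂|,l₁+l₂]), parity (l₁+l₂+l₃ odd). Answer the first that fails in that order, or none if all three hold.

m_sum

azimuthal sum: -3 − 1 + 2 = -2  ✗
1 ≤ 3 ≤ 7 (triangle on l)
L = 3 + 4 + 3 = 10 (even)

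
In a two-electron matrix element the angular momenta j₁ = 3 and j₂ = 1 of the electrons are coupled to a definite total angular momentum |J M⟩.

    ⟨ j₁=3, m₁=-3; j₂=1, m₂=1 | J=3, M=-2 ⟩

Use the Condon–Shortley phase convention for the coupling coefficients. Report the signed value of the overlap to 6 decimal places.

triangle: 1!*5!*1!/8! = 120/40320
(j±m)!: 0!*6!*2!*0!*1!*5! = 172800
prefactor² = (2J+1)*Δ*N² = 3600
  k=1: −1/(1!*0!*5!*1!*0!*0!) = -1/120
Σ = -1/120  ⇒  CG² = 3600*(-1/120)² = 1/4
CG = −√(1/4) = -0.500000

-0.500000  (= −√(1/4))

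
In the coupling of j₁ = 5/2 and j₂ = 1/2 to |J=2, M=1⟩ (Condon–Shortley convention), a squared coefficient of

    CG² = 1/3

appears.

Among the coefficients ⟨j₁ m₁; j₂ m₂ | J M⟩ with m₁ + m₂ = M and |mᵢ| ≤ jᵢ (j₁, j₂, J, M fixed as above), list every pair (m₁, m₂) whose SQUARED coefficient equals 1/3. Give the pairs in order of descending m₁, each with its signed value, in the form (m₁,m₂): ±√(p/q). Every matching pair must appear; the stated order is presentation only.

Admissible pairs with m₁+m₂ = M = 1: (1/2,1/2), (3/2,-1/2)
  (m₁,m₂)=(3/2,-1/2): CG² = 2/3, CG = +√(2/3)
  (m₁,m₂)=(1/2,1/2): CG² = 1/3, CG = −√(1/3)   ← matches the target
Pairs with CG² = 1/3: (1/2,1/2): −√(1/3)

(1/2,1/2): −√(1/3)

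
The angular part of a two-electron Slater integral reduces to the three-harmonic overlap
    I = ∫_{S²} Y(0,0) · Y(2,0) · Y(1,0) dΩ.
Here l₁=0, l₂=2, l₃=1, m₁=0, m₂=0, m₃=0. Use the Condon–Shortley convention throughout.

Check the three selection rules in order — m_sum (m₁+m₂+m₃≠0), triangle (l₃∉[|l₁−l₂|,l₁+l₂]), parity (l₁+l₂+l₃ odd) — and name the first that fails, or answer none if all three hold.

triangle

azimuthal sum: 0 + 0 + 0 = 0  ✓
l₃ must lie in [2,2]; have l₃=1  ✗
L = 0 + 2 + 1 = 3 (odd)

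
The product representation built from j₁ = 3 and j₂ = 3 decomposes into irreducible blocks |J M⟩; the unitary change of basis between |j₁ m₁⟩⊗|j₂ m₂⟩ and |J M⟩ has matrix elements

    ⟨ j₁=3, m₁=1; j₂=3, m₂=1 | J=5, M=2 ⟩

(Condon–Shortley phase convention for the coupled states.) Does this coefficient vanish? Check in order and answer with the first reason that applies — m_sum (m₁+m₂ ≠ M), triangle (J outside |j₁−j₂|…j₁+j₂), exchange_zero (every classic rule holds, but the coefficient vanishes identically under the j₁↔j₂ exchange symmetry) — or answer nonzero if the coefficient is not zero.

exchange_zero

m-sum: m₁+m₂ = 1+1 = 2, M = 2  ✓
triangle: |j₁−j₂| = 0 ≤ J = 5 ≤ j₁+j₂ = 6  ✓
exchange: j₁=j₂ and m₁=m₂, and (−1)^(j₁+j₂−J) = (−1)^1 = −1 forces ⟨j₁m₁;j₂m₂|JM⟩ = −⟨j₂m₂;j₁m₁|JM⟩ = −⟨j₁m₁;j₂m₂|JM⟩ ⇒ the coefficient vanishes identically
Racah sum check: Σ_k collapses to 0 ⇒ CG = 0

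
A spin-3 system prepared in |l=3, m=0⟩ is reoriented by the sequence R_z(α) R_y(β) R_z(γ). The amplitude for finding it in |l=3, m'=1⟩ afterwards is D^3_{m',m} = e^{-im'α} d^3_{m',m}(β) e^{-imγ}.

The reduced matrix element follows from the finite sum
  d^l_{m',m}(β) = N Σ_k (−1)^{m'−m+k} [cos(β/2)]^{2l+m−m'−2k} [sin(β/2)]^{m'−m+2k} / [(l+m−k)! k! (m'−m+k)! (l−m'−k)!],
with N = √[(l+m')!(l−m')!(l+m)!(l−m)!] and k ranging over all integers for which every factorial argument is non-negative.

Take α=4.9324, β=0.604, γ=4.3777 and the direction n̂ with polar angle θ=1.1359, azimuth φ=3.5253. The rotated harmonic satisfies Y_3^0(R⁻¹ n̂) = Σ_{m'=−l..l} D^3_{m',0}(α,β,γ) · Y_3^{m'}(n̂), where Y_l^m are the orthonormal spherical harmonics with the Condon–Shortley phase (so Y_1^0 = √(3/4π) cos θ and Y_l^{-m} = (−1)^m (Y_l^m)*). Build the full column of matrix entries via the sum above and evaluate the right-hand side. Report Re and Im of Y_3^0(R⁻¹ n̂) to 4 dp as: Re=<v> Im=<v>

Need the full column D^3_{m',0} for m'=−3..3 at α=4.9324, β=0.6040, γ=4.3777.
cos(β/2)=0.954744, sin(β/2)=0.297430
d^3_{-3,0}: single k=3 term ⇒ +0.102407;  D = -0.062790+0.080899i
d^3_{-2,0}: k∈[2..3] ⇒ +0.402604 -0.039073 = +0.363531;  D = -0.328902-0.154849i
d^3_{-1,0}: k∈[1..3] ⇒ +0.817353 -0.237973 +0.007698 = +0.587078;  D = +0.128124-0.572927i
d^3_{0,0}: k∈[0..3] ⇒ +0.757391 -0.661546 +0.064203 -0.000692 = +0.159357;  D = +0.159357+0.000000i
d^3_{1,0}: k∈[0..2] ⇒ -0.817353 +0.237973 -0.007698 = -0.587078;  D = -0.128124-0.572927i
d^3_{2,0}: k∈[0..1] ⇒ +0.402604 -0.039073 = +0.363531;  D = -0.328902+0.154849i
d^3_{3,0}: single k=0 term ⇒ -0.102407;  D = +0.062790+0.080899i
Y_3^{m'}(θ=1.1359,φ=3.5253) and Σ D·Y over m':
  (-0.0628+0.0809i)·(-0.1268+0.2842i)  (-0.3289-0.1548i)·(+0.2549-0.2459i)  (+0.1281-0.5729i)·(+0.0306-0.0123i)  (+0.1594+0.0000i)·(-0.3321+0.0000i)  (-0.1281-0.5729i)·(-0.0306-0.0123i)  (-0.3289+0.1548i)·(+0.2549+0.2459i)  (+0.0628+0.0809i)·(+0.1268+0.2842i)
Y_3^0(R⁻¹ n̂) = -0.333106+0.000000i

Re=-0.3331 Im=0.0000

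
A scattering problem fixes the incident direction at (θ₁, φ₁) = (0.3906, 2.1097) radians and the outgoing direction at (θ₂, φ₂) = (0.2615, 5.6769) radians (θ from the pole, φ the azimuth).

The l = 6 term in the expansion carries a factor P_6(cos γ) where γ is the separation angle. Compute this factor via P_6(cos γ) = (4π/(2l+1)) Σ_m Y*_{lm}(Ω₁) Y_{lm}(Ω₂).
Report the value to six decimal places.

Summing Y*_{l m}(θ₁,φ₁)·Y_{l m}(θ₂,φ₂) over m ∈ [−6, 6]; prefactor 4π/(2·6+1) = 0.966644:
  m=-6: Y*=(0.001465, 0.000135)  Y=(-0.000127, -0.000069)  product (-0.000000, -0.000000)
  m=-5: Y*=(-0.005353, -0.011164)  Y=(-0.001856, 0.000205)  product (0.000012, 0.000020)
  m=-4: Y*=(-0.034791, 0.052548)  Y=(-0.011136, 0.009697)  product (-0.000122, -0.000923)
  m=-3: Y*=(0.212724, 0.009774)  Y=(-0.019394, 0.076573)  product (-0.004874, 0.016099)
  m=-2: Y*=(-0.217530, -0.404908)  Y=(0.098757, 0.263790)  product (0.085328, -0.097370)
  m=-1: Y*=(-0.258643, 0.432556)  Y=(0.485421, 0.336593)  product (-0.271146, 0.122915)
  m=+0: Y*=(-0.070833, -0.000000)  Y=(0.406266, 0.000000)  product (-0.028777, -0.000000)
  m=+1: Y*=(0.258643, 0.432556)  Y=(-0.485421, 0.336593)  product (-0.271146, -0.122915)
  m=+2: Y*=(-0.217530, 0.404908)  Y=(0.098757, -0.263790)  product (0.085328, 0.097370)
  m=+3: Y*=(-0.212724, 0.009774)  Y=(0.019394, 0.076573)  product (-0.004874, -0.016099)
  m=+4: Y*=(-0.034791, -0.052548)  Y=(-0.011136, -0.009697)  product (-0.000122, 0.000923)
  m=+5: Y*=(0.005353, -0.011164)  Y=(0.001856, 0.000205)  product (0.000012, -0.000020)
  m=+6: Y*=(0.001465, -0.000135)  Y=(-0.000127, 0.000069)  product (-0.000000, 0.000000)
Total Σ_m = (-0.410381, -0.000000). Multiply by 0.966644: (-0.396693, -0.000000). P_6(cos γ) = -0.396693

-0.396693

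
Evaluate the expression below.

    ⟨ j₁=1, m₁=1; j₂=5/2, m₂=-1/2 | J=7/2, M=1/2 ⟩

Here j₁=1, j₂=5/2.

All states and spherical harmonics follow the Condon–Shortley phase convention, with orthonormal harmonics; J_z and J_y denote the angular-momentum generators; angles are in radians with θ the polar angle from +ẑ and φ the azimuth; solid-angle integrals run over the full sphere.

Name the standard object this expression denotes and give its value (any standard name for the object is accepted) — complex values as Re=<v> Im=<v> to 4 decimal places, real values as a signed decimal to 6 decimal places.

This is a Clebsch–Gordan (vector-coupling) coefficient.
triangle: 0!×2!×5!/8! = 240/40320
(j±m)!: 2!×0!×2!×3!×4!×3! = 3456
prefactor² = (2J+1)×Δ×N² = 1152/7
  k=0: +1/(0!×0!×0!×2!×2!×3!) = 1/24
Σ = 1/24  ⇒  CG² = 1152/7×(1/24)² = 2/7
CG = +√(2/7) = +0.534522

Clebsch–Gordan coefficient, +√(2/7) ≈ +0.534522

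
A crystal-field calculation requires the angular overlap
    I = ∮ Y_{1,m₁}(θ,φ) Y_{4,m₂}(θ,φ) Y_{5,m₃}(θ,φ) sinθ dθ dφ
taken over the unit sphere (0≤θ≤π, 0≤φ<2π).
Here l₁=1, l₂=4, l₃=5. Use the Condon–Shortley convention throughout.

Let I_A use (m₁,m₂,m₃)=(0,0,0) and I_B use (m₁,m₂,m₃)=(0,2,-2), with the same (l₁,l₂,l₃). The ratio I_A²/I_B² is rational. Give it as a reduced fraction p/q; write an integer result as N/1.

25/21

Same 1,4,5: normalisation and zero-m 3j drop out of the ratio.
A: Δ: 0! 2! 8! / 11! → 1/495; sum: t=0:+1/576 = 1/576; 3j²(1 4 5; 0 0 0) = Δ·Π!·Σ² = 5/99  (sign -1)
B: Δ: 0! 2! 8! / 11! → 1/495; sum: t=0:+1/1440 = 1/1440; 3j²(1 4 5; 0 2 -2) = Δ·Π!·Σ² = 7/165  (sign -1)
I_A²/I_B² = (5/99)/(7/165) = 25/21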